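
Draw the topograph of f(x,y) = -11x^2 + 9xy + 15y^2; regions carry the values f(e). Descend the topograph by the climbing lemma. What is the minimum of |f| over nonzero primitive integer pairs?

river: ρ → (15,21,-5)
river: ρ → (-5,19,19)
river: ρ → (19,19,-5)
river: ρ → (-5,21,15)
river: ρ → (15,9,-11)
river: ρ → (-11,13,13)
river: ρ → (13,13,-11)
river: ρ → (-11,9,15)
closes: descent 0, river 8
min |a| on river = 5

5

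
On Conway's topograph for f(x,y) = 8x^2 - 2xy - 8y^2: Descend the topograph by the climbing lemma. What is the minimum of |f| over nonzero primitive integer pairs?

descent: ρ → (-8,2,8)  [lands on river]
river: ρ → (8,14,-2)
river: ρ → (-2,14,8)
river: ρ → (8,2,-8)
river: ρ → (-8,14,2)
river: ρ → (2,14,-8)
closes: descent 1, river 6
min |a| on river = 2

2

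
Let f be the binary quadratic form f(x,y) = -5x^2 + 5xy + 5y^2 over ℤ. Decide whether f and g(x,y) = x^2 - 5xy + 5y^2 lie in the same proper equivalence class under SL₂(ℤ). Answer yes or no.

D₁ = 125, D₂ = 5
discriminants differ ⇒ not SL₂(ℤ)-equivalent

no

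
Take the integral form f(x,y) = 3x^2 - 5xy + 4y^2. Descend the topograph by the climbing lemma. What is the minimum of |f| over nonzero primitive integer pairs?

translate: b→1 (≡-5 mod 6), so (3,-5,4)→(3,1,2)
flip: (3,1,2)→(2,-1,3)
reduced (well bottom): (2,-1,3) with a≤c, −a<b≤a
well minimum = a = 2

2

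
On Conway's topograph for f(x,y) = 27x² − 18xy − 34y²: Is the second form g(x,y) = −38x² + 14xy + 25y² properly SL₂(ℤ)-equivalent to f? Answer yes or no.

D₁ = 3996, D₂ = 3996
river cycle of f (length 18): (-34, 18, 27), (27, 36, -25), (-25, 14, 38), (38, 62, -1), (-1, 62, 38), (38, 14, -25), (-25, 36, 27), (27, 18, -34), (-34, 50, 11), (11, 60, -9), … (8 more)
river cycle of g (length 18): (25, 36, -27), (-27, 18, 34), (34, 50, -11), (-11, 60, 9), (9, 48, -47), (-47, 46, 10), (10, 54, -27), (-27, 54, 10), (10, 46, -47), (-47, 48, 9), … (8 more)
cycles differ ⇒ inequivalent

no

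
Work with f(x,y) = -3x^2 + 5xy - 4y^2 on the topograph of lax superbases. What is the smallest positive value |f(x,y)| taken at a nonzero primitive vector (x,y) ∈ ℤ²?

translate: b→1 (≡-5 mod 6), so (3,-5,4)→(3,1,2)
flip: (3,1,2)→(2,-1,3)
reduced (well bottom): (2,-1,3) with a≤c, −a<b≤a
well minimum |f| = |-2| = 2 (negative-definite)

2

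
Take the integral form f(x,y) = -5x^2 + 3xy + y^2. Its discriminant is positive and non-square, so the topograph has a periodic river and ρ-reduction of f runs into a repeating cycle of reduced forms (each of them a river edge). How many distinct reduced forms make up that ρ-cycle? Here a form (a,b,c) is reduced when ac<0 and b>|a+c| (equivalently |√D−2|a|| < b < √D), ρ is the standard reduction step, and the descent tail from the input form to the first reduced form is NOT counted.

D = 29, ⌊√D⌋ = 5
descent: ρ → (1,5,-1)  [lands on river]
river: ρ → (-1,5,1)
ρ-cycle length = 2 (tail of 1 descent step not counted)

2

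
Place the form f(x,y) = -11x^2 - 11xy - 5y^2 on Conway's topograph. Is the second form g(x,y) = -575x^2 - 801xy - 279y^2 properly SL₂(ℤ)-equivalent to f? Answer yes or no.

D₁ = -99, D₂ = -99
f is negative-definite; reduce −f:
−f: flip: (11,11,5)→(5,-11,11)
−f: translate: b→-1 (≡-11 mod 10), so (5,-11,11)→(5,-1,5)
−f: flip: (5,-1,5)→(5,1,5)
−f: reduced (well bottom): (5,1,5) with a≤c, −a<b≤a
flip sign back: reduced form of f is (-5,-1,-5)
g is negative-definite; reduce −g:
−g: translate: b→-349 (≡801 mod 1150), so (575,801,279)→(575,-349,53)
−g: flip: (575,-349,53)→(53,349,575)
−g: translate: b→31 (≡349 mod 106), so (53,349,575)→(53,31,5)
−g: flip: (53,31,5)→(5,-31,53)
−g: translate: b→-1 (≡-31 mod 10), so (5,-31,53)→(5,-1,5)
−g: flip: (5,-1,5)→(5,1,5)
−g: reduced (well bottom): (5,1,5) with a≤c, −a<b≤a
flip sign back: reduced form of g is (-5,-1,-5)
reduced forms (-5, -1, -5) vs (-5, -1, -5) ⇒ equivalent

yes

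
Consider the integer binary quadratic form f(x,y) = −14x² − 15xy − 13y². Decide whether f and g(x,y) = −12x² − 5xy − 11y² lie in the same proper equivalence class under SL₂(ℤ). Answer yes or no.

D₁ = -503, D₂ = -503
f is negative-definite; reduce −f:
−f: translate: b→-13 (≡15 mod 28), so (14,15,13)→(14,-13,12)
−f: flip: (14,-13,12)→(12,13,14)
−f: translate: b→-11 (≡13 mod 24), so (12,13,14)→(12,-11,13)
−f: reduced (well bottom): (12,-11,13) with a≤c, −a<b≤a
flip sign back: reduced form of f is (-12,11,-13)
g is negative-definite; reduce −g:
−g: flip: (12,5,11)→(11,-5,12)
−g: reduced (well bottom): (11,-5,12) with a≤c, −a<b≤a
flip sign back: reduced form of g is (-11,5,-12)
reduced forms (-12, 11, -13) vs (-11, 5, -12) ⇒ inequivalent

no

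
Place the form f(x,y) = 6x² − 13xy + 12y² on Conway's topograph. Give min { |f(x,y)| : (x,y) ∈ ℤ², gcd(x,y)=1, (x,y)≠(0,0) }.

translate: b→-1 (≡-13 mod 12), so (6,-13,12)→(6,-1,5)
flip: (6,-1,5)→(5,1,6)
reduced (well bottom): (5,1,6) with a≤c, −a<b≤a
well minimum = a = 5

5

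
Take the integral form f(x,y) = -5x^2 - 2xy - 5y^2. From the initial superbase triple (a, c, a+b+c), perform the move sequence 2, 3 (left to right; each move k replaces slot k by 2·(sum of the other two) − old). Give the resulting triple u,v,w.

start (-5,-5,-12) = (f(1,0),f(0,1),f(1,1))
replace slot 2: 2·((-5)+(-12)) − (-5) = -29 → (-5,-29,-12)
replace slot 3: 2·((-5)+(-29)) − (-12) = -56 → (-5,-29,-56)

-5,-29,-56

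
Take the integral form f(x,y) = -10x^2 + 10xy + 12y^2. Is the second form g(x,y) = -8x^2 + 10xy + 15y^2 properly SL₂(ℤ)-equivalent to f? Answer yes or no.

D₁ = 580, D₂ = 580
river cycle of f (length 10): (12, 14, -8), (-8, 18, 8), (8, 14, -12), (-12, 10, 10), (10, 10, -12), (-12, 14, 8), (8, 18, -8), (-8, 14, 12), (12, 10, -10), (-10, 10, 12)
river cycle of g (length 6): (15, 20, -3), (-3, 22, 8), (8, 10, -15), (-15, 20, 3), (3, 22, -8), (-8, 10, 15)
cycles differ ⇒ inequivalent

no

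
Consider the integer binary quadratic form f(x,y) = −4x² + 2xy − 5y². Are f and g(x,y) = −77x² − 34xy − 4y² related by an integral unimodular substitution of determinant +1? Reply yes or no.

D₁ = -76, D₂ = -76
f is negative-definite; reduce −f:
−f: reduced (well bottom): (4,-2,5) with a≤c, −a<b≤a
flip sign back: reduced form of f is (-4,2,-5)
g is negative-definite; reduce −g:
−g: flip: (77,34,4)→(4,-34,77)
−g: translate: b→-2 (≡-34 mod 8), so (4,-34,77)→(4,-2,5)
−g: reduced (well bottom): (4,-2,5) with a≤c, −a<b≤a
flip sign back: reduced form of g is (-4,2,-5)
reduced forms (-4, 2, -5) vs (-4, 2, -5) ⇒ equivalent

yes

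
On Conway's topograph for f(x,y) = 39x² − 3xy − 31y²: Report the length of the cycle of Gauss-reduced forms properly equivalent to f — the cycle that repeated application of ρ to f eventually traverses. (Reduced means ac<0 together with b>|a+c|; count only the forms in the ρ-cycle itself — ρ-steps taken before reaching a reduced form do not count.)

D = 4845, ⌊√D⌋ = 69
descent: ρ → (-31,65,5)  [lands on river]
river: ρ → (5,65,-31)
river: ρ → (-31,59,11)
river: ρ → (11,51,-51)
river: ρ → (-51,51,11)
river: ρ → (11,59,-31)
ρ-cycle length = 6 (tail of 1 descent step not counted)

6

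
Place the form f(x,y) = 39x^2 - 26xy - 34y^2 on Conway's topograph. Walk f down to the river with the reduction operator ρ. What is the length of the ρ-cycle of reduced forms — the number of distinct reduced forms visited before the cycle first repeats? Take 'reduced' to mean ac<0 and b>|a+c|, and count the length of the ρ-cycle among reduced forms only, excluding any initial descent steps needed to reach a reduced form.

D = 5980, ⌊√D⌋ = 77
descent: ρ → (-34,26,39)  [lands on river]
river: ρ → (39,52,-21)
river: ρ → (-21,74,6)
river: ρ → (6,70,-45)
river: ρ → (-45,20,31)
river: ρ → (31,42,-34)
ρ-cycle length = 6 (tail of 1 descent step not counted)

6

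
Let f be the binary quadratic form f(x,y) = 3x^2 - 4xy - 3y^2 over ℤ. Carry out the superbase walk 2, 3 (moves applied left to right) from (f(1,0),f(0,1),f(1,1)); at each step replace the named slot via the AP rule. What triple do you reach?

start (3,-3,-4) = (f(1,0),f(0,1),f(1,1))
replace slot 2: 2·(3+(-4)) − (-3) = 1 → (3,1,-4)
replace slot 3: 2·(3+1) − (-4) = 12 → (3,1,12)

3,1,12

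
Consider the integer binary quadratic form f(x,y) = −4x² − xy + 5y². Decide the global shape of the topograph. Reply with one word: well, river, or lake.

D = b²−4ac = (-1)² − 4·(-4)·5 = 81
D = 9² is a perfect square ⇒ form factors over ℤ ⇒ lakes

lake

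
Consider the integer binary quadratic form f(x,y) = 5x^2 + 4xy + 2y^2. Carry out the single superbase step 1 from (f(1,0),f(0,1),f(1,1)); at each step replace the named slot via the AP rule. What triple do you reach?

start (5,2,11) = (f(1,0),f(0,1),f(1,1))
replace slot 1: 2·(2+11) − 5 = 21 → (21,2,11)

21,2,11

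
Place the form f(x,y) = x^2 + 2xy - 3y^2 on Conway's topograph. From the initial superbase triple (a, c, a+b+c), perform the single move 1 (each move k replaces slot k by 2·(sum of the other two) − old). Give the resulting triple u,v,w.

start (1,-3,0) = (f(1,0),f(0,1),f(1,1))
replace slot 1: 2·((-3)+0) − 1 = -7 → (-7,-3,0)

-7,-3,0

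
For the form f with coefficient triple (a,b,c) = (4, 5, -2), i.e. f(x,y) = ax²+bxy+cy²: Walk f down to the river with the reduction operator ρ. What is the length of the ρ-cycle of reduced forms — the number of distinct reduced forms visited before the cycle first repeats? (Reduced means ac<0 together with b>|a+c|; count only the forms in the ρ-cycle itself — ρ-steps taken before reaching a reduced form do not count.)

D = 57, ⌊√D⌋ = 7
river: ρ → (-2,7,1)
river: ρ → (1,7,-2)
river: ρ → (-2,5,4)
river: ρ → (4,3,-3)
river: ρ → (-3,3,4)
river: ρ → (4,5,-2)
ρ-cycle length = 6 (tail of 0 descent steps not counted)

6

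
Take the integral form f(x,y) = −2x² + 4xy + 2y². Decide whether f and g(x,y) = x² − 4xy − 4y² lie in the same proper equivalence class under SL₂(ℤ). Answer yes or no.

D₁ = 32, D₂ = 32
river cycle of f (length 2): (2, 4, -2), (-2, 4, 2)
river cycle of g (length 2): (-4, 4, 1), (1, 4, -4)
cycles differ ⇒ inequivalent

no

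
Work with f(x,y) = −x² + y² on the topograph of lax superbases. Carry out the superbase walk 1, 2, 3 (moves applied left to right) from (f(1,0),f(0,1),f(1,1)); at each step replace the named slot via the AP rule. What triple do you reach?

start (-1,1,0) = (f(1,0),f(0,1),f(1,1))
replace slot 1: 2·(1+0) − (-1) = 3 → (3,1,0)
replace slot 2: 2·(3+0) − 1 = 5 → (3,5,0)
replace slot 3: 2·(3+5) − 0 = 16 → (3,5,16)

3,5,16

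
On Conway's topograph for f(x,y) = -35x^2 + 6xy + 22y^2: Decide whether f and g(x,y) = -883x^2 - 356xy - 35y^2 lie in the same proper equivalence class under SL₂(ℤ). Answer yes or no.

D₁ = 3116, D₂ = 3116
river cycle of f (length 18): (22, 38, -19), (-19, 38, 22), (22, 50, -7), (-7, 48, 29), (29, 10, -26), (-26, 42, 13), (13, 36, -35), (-35, 34, 14), (14, 50, -11), (-11, 38, 38), … (8 more)
river cycle of g (length 18): (22, 38, -19), (-19, 38, 22), (22, 50, -7), (-7, 48, 29), (29, 10, -26), (-26, 42, 13), (13, 36, -35), (-35, 34, 14), (14, 50, -11), (-11, 38, 38), … (8 more)
cycles coincide ⇒ equivalent

yes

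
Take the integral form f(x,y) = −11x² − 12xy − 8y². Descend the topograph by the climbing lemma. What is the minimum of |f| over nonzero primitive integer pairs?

translate: b→-10 (≡12 mod 22), so (11,12,8)→(11,-10,7)
flip: (11,-10,7)→(7,10,11)
translate: b→-4 (≡10 mod 14), so (7,10,11)→(7,-4,8)
reduced (well bottom): (7,-4,8) with a≤c, −a<b≤a
well minimum |f| = |-7| = 7 (negative-definite)

7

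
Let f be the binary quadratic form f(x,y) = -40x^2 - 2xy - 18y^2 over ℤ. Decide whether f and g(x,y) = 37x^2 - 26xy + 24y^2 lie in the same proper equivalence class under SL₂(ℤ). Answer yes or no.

D₁ = -2876, D₂ = -2876
f is negative-definite; reduce −f:
−f: flip: (40,2,18)→(18,-2,40)
−f: reduced (well bottom): (18,-2,40) with a≤c, −a<b≤a
flip sign back: reduced form of f is (-18,2,-40)
g: flip: (37,-26,24)→(24,26,37)
g: translate: b→-22 (≡26 mod 48), so (24,26,37)→(24,-22,35)
g: reduced (well bottom): (24,-22,35) with a≤c, −a<b≤a
reduced forms (-18, 2, -40) vs (24, -22, 35) ⇒ inequivalent

no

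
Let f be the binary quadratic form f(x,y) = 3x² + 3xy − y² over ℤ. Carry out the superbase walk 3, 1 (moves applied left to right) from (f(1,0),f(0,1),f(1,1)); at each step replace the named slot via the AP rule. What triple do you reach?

start (3,-1,5) = (f(1,0),f(0,1),f(1,1))
replace slot 3: 2·(3+(-1)) − 5 = -1 → (3,-1,-1)
replace slot 1: 2·((-1)+(-1)) − 3 = -7 → (-7,-1,-1)

-7,-1,-1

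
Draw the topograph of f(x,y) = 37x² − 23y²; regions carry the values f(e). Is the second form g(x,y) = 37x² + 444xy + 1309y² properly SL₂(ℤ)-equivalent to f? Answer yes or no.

D₁ = 3404, D₂ = 3404
river cycle of f (length 16): (-23, 46, 14), (14, 38, -35), (-35, 32, 17), (17, 36, -31), (-31, 26, 22), (22, 18, -35), (-35, 52, 5), (5, 58, -2), (-2, 58, 5), (5, 52, -35), … (6 more)
river cycle of g (length 16): (-23, 46, 14), (14, 38, -35), (-35, 32, 17), (17, 36, -31), (-31, 26, 22), (22, 18, -35), (-35, 52, 5), (5, 58, -2), (-2, 58, 5), (5, 52, -35), … (6 more)
cycles coincide ⇒ equivalent

yes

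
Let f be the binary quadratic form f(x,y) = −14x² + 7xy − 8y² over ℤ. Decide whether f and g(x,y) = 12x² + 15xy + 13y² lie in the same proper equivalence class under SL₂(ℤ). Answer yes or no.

D₁ = -399, D₂ = -399
f is negative-definite; reduce −f:
−f: flip: (14,-7,8)→(8,7,14)
−f: reduced (well bottom): (8,7,14) with a≤c, −a<b≤a
flip sign back: reduced form of f is (-8,-7,-14)
g: translate: b→-9 (≡15 mod 24), so (12,15,13)→(12,-9,10)
g: flip: (12,-9,10)→(10,9,12)
g: reduced (well bottom): (10,9,12) with a≤c, −a<b≤a
reduced forms (-8, -7, -14) vs (10, 9, 12) ⇒ inequivalent

no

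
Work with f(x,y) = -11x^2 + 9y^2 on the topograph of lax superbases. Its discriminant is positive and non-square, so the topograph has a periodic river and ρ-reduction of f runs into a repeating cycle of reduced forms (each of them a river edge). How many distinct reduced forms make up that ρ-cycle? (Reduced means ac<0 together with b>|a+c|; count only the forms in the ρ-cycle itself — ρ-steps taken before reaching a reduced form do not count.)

D = 396, ⌊√D⌋ = 19
descent: ρ → (9,18,-2)  [lands on river]
river: ρ → (-2,18,9)
ρ-cycle length = 2 (tail of 1 descent step not counted)

2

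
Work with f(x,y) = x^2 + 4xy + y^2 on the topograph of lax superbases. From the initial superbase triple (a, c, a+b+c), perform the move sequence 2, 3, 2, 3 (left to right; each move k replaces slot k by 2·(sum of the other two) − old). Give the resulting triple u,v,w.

start (1,1,6) = (f(1,0),f(0,1),f(1,1))
replace slot 2: 2·(1+6) − 1 = 13 → (1,13,6)
replace slot 3: 2·(1+13) − 6 = 22 → (1,13,22)
replace slot 2: 2·(1+22) − 13 = 33 → (1,33,22)
replace slot 3: 2·(1+33) − 22 = 46 → (1,33,46)

1,33,46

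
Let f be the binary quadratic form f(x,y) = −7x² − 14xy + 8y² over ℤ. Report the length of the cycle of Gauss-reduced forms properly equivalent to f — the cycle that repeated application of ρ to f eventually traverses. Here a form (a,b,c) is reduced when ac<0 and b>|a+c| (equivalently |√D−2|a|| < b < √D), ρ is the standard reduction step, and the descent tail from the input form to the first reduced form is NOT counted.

D = 420, ⌊√D⌋ = 20
descent: ρ → (8,14,-7)  [lands on river]
river: ρ → (-7,14,8)
river: ρ → (8,18,-3)
river: ρ → (-3,18,8)
ρ-cycle length = 4 (tail of 1 descent step not counted)

4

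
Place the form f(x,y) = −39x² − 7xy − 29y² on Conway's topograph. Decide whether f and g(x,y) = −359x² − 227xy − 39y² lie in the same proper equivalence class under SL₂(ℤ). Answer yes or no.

D₁ = -4475, D₂ = -4475
f is negative-definite; reduce −f:
−f: flip: (39,7,29)→(29,-7,39)
−f: reduced (well bottom): (29,-7,39) with a≤c, −a<b≤a
flip sign back: reduced form of f is (-29,7,-39)
g is negative-definite; reduce −g:
−g: flip: (359,227,39)→(39,-227,359)
−g: translate: b→7 (≡-227 mod 78), so (39,-227,359)→(39,7,29)
−g: flip: (39,7,29)→(29,-7,39)
−g: reduced (well bottom): (29,-7,39) with a≤c, −a<b≤a
flip sign back: reduced form of g is (-29,7,-39)
reduced forms (-29, 7, -39) vs (-29, 7, -39) ⇒ equivalent

yes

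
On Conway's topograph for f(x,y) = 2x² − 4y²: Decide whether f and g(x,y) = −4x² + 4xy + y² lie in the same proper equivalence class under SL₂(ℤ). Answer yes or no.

D₁ = 32, D₂ = 32
river cycle of f (length 2): (2, 4, -2), (-2, 4, 2)
river cycle of g (length 2): (1, 4, -4), (-4, 4, 1)
cycles differ ⇒ inequivalent

no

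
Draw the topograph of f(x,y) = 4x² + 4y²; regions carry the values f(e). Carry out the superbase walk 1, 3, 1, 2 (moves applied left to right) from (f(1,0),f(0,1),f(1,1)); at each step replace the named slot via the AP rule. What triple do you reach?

start (4,4,8) = (f(1,0),f(0,1),f(1,1))
replace slot 1: 2·(4+8) − 4 = 20 → (20,4,8)
replace slot 3: 2·(20+4) − 8 = 40 → (20,4,40)
replace slot 1: 2·(4+40) − 20 = 68 → (68,4,40)
replace slot 2: 2·(68+40) − 4 = 212 → (68,212,40)

68,212,40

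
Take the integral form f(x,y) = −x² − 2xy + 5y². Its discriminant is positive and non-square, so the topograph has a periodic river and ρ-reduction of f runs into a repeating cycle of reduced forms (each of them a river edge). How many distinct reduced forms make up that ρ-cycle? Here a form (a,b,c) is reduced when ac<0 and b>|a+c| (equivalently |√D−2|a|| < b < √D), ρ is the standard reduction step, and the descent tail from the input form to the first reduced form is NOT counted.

D = 24, ⌊√D⌋ = 4
descent: ρ → (5,2,-1)
descent: ρ → (-1,4,2)  [lands on river]
river: ρ → (2,4,-1)
ρ-cycle length = 2 (tail of 2 descent steps not counted)

2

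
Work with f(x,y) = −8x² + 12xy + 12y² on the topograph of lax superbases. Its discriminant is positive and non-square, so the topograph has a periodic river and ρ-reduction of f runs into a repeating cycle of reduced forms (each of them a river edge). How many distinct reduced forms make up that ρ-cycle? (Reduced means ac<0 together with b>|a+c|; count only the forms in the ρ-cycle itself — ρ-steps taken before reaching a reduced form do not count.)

D = 528, ⌊√D⌋ = 22
river: ρ → (12,12,-8)
river: ρ → (-8,20,4)
river: ρ → (4,20,-8)
river: ρ → (-8,12,12)
ρ-cycle length = 4 (tail of 0 descent steps not counted)

4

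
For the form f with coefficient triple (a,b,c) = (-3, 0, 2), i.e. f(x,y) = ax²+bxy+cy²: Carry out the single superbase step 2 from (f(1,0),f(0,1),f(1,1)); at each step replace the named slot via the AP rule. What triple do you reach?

start (-3,2,-1) = (f(1,0),f(0,1),f(1,1))
replace slot 2: 2·((-3)+(-1)) − 2 = -10 → (-3,-10,-1)

-3,-10,-1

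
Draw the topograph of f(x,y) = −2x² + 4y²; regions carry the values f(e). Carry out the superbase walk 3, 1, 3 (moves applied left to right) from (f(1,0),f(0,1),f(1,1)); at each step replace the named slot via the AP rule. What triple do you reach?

start (-2,4,2) = (f(1,0),f(0,1),f(1,1))
replace slot 3: 2·((-2)+4) − 2 = 2 → (-2,4,2)
replace slot 1: 2·(4+2) − (-2) = 14 → (14,4,2)
replace slot 3: 2·(14+4) − 2 = 34 → (14,4,34)

14,4,34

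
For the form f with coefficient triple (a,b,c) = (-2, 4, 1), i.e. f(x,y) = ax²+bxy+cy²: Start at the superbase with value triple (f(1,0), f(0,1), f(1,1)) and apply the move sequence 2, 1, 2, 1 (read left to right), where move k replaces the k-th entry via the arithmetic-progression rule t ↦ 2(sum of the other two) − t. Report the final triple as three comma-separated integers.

start (-2,1,3) = (f(1,0),f(0,1),f(1,1))
replace slot 2: 2·((-2)+3) − 1 = 1 → (-2,1,3)
replace slot 1: 2·(1+3) − (-2) = 10 → (10,1,3)
replace slot 2: 2·(10+3) − 1 = 25 → (10,25,3)
replace slot 1: 2·(25+3) − 10 = 46 → (46,25,3)

46,25,3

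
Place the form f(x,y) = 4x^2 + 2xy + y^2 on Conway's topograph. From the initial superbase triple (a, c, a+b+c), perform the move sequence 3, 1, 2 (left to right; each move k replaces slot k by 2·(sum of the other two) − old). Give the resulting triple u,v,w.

start (4,1,7) = (f(1,0),f(0,1),f(1,1))
replace slot 3: 2·(4+1) − 7 = 3 → (4,1,3)
replace slot 1: 2·(1+3) − 4 = 4 → (4,1,3)
replace slot 2: 2·(4+3) − 1 = 13 → (4,13,3)

4,13,3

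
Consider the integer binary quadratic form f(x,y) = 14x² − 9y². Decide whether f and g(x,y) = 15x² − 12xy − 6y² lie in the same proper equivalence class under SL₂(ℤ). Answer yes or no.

D₁ = 504, D₂ = 504
river cycle of f (length 4): (-9, 18, 5), (5, 22, -1), (-1, 22, 5), (5, 18, -9)
river cycle of g (length 4): (-6, 12, 15), (15, 18, -3), (-3, 18, 15), (15, 12, -6)
cycles differ ⇒ inequivalent

no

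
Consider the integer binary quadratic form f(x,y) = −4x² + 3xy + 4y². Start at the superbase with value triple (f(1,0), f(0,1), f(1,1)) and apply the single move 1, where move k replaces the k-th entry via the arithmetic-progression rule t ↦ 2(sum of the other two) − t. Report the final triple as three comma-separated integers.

start (-4,4,3) = (f(1,0),f(0,1),f(1,1))
replace slot 1: 2·(4+3) − (-4) = 18 → (18,4,3)

18,4,3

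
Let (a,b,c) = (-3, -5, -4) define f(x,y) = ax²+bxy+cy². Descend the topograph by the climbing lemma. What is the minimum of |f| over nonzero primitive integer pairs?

translate: b→-1 (≡5 mod 6), so (3,5,4)→(3,-1,2)
flip: (3,-1,2)→(2,1,3)
reduced (well bottom): (2,1,3) with a≤c, −a<b≤a
well minimum |f| = |-2| = 2 (negative-definite)

2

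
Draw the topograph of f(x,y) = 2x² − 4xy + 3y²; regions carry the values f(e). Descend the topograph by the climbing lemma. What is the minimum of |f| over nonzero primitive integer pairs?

translate: b→0 (≡-4 mod 4), so (2,-4,3)→(2,0,1)
flip: (2,0,1)→(1,0,2)
reduced (well bottom): (1,0,2) with a≤c, −a<b≤a
well minimum = a = 1

1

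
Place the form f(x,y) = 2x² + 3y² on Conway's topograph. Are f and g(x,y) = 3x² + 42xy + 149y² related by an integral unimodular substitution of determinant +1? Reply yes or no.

D₁ = -24, D₂ = -24
f: reduced (well bottom): (2,0,3) with a≤c, −a<b≤a
g: translate: b→0 (≡42 mod 6), so (3,42,149)→(3,0,2)
g: flip: (3,0,2)→(2,0,3)
g: reduced (well bottom): (2,0,3) with a≤c, −a<b≤a
reduced forms (2, 0, 3) vs (2, 0, 3) ⇒ equivalent

yes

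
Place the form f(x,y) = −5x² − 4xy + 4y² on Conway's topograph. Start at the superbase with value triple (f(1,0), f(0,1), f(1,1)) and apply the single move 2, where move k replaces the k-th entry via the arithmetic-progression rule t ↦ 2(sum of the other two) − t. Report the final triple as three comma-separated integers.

start (-5,4,-5) = (f(1,0),f(0,1),f(1,1))
replace slot 2: 2·((-5)+(-5)) − 4 = -24 → (-5,-24,-5)

-5,-24,-5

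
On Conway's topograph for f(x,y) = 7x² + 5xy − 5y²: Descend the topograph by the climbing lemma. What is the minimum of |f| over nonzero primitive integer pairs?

river: ρ → (-5,5,7)
river: ρ → (7,9,-3)
river: ρ → (-3,9,7)
river: ρ → (7,5,-5)
closes: descent 0, river 4
min |a| on river = 3

3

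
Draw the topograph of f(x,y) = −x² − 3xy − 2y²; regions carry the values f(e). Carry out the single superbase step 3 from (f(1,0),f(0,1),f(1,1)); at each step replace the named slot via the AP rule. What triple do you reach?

start (-1,-2,-6) = (f(1,0),f(0,1),f(1,1))
replace slot 3: 2·((-1)+(-2)) − (-6) = 0 → (-1,-2,0)

-1,-2,0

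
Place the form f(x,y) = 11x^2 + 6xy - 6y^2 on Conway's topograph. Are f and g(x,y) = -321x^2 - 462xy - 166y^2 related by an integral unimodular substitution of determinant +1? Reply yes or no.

D₁ = 300, D₂ = 300
river cycle of f (length 4): (-6, 6, 11), (11, 16, -1), (-1, 16, 11), (11, 6, -6)
river cycle of g (length 4): (-1, 16, 11), (11, 6, -6), (-6, 6, 11), (11, 16, -1)
cycles coincide ⇒ equivalent

yes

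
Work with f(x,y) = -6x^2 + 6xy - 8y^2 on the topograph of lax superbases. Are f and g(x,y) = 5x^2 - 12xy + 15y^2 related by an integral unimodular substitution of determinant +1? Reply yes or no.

D₁ = -156, D₂ = -156
f is negative-definite; reduce −f:
−f: translate: b→6 (≡-6 mod 12), so (6,-6,8)→(6,6,8)
−f: reduced (well bottom): (6,6,8) with a≤c, −a<b≤a
flip sign back: reduced form of f is (-6,-6,-8)
g: translate: b→-2 (≡-12 mod 10), so (5,-12,15)→(5,-2,8)
g: reduced (well bottom): (5,-2,8) with a≤c, −a<b≤a
reduced forms (-6, -6, -8) vs (5, -2, 8) ⇒ inequivalent

no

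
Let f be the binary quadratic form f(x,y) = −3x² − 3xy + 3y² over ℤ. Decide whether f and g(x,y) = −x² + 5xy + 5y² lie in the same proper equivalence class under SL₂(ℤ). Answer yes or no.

D₁ = 45, D₂ = 45
river cycle of f (length 2): (3, 3, -3), (-3, 3, 3)
river cycle of g (length 2): (5, 5, -1), (-1, 5, 5)
cycles differ ⇒ inequivalent

no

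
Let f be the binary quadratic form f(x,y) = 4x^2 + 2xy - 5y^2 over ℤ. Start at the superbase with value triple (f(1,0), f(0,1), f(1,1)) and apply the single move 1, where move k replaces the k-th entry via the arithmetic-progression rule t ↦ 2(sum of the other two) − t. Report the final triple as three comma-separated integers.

start (4,-5,1) = (f(1,0),f(0,1),f(1,1))
replace slot 1: 2·((-5)+1) − 4 = -12 → (-12,-5,1)

-12,-5,1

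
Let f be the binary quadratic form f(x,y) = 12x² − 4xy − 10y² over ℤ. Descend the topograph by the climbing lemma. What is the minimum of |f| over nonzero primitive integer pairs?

descent: ρ → (-10,4,12)  [lands on river]
river: ρ → (12,20,-2)
river: ρ → (-2,20,12)
river: ρ → (12,4,-10)
river: ρ → (-10,16,6)
river: ρ → (6,20,-4)
river: ρ → (-4,20,6)
river: ρ → (6,16,-10)
closes: descent 1, river 8
min |a| on river = 2

2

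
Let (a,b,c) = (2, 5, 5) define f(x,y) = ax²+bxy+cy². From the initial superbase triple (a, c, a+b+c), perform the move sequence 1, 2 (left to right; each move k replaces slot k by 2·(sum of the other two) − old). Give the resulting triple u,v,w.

start (2,5,12) = (f(1,0),f(0,1),f(1,1))
replace slot 1: 2·(5+12) − 2 = 32 → (32,5,12)
replace slot 2: 2·(32+12) − 5 = 83 → (32,83,12)

32,83,12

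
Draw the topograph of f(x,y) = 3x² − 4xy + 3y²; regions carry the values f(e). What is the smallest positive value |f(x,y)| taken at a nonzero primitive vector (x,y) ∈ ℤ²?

translate: b→2 (≡-4 mod 6), so (3,-4,3)→(3,2,2)
flip: (3,2,2)→(2,-2,3)
translate: b→2 (≡-2 mod 4), so (2,-2,3)→(2,2,3)
reduced (well bottom): (2,2,3) with a≤c, −a<b≤a
well minimum = a = 2

2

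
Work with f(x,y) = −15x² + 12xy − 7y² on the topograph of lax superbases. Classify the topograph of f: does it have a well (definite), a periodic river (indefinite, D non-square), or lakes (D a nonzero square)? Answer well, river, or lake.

D = b²−4ac = 12² − 4·(-15)·(-7) = -276
D < 0 ⇒ definite ⇒ every region one sign ⇒ single well

well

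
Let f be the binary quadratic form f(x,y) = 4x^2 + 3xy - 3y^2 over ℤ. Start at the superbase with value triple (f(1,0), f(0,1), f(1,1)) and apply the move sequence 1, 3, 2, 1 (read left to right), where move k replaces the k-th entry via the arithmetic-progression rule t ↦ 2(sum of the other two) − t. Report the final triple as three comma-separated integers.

start (4,-3,4) = (f(1,0),f(0,1),f(1,1))
replace slot 1: 2·((-3)+4) − 4 = -2 → (-2,-3,4)
replace slot 3: 2·((-2)+(-3)) − 4 = -14 → (-2,-3,-14)
replace slot 2: 2·((-2)+(-14)) − (-3) = -29 → (-2,-29,-14)
replace slot 1: 2·((-29)+(-14)) − (-2) = -84 → (-84,-29,-14)

-84,-29,-14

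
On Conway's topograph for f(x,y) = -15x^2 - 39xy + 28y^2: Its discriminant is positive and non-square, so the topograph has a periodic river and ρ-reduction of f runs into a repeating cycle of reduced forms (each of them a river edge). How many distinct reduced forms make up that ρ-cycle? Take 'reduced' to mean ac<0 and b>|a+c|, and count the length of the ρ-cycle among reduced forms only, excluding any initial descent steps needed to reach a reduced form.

D = 3201, ⌊√D⌋ = 56
descent: ρ → (28,39,-15)  [lands on river]
river: ρ → (-15,51,10)
river: ρ → (10,49,-20)
river: ρ → (-20,31,28)
river: ρ → (28,25,-23)
river: ρ → (-23,21,30)
river: ρ → (30,39,-14)
river: ρ → (-14,45,21)
river: ρ → (21,39,-20)
river: ρ → (-20,41,19)
river: ρ → (19,35,-26)
river: ρ → (-26,17,28)
ρ-cycle length = 12 (tail of 1 descent step not counted)

12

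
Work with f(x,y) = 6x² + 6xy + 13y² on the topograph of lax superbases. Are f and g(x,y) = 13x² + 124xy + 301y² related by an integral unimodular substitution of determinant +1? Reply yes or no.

D₁ = -276, D₂ = -276
f: reduced (well bottom): (6,6,13) with a≤c, −a<b≤a
g: translate: b→-6 (≡124 mod 26), so (13,124,301)→(13,-6,6)
g: flip: (13,-6,6)→(6,6,13)
g: reduced (well bottom): (6,6,13) with a≤c, −a<b≤a
reduced forms (6, 6, 13) vs (6, 6, 13) ⇒ equivalent

yes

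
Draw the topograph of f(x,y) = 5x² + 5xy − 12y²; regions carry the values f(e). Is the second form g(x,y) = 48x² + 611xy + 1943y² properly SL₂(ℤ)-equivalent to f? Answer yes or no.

D₁ = 265, D₂ = 265
river cycle of f (length 18): (5, 15, -2), (-2, 13, 12), (12, 11, -3), (-3, 13, 8), (8, 3, -8), (-8, 13, 3), (3, 11, -12), (-12, 13, 2), (2, 15, -5), (-5, 15, 2), … (8 more)
river cycle of g (length 18): (5, 15, -2), (-2, 13, 12), (12, 11, -3), (-3, 13, 8), (8, 3, -8), (-8, 13, 3), (3, 11, -12), (-12, 13, 2), (2, 15, -5), (-5, 15, 2), … (8 more)
cycles coincide ⇒ equivalent

yes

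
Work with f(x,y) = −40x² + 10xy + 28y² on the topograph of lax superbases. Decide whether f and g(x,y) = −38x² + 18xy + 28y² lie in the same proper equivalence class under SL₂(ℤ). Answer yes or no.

D₁ = 4580, D₂ = 4580
river cycle of f (length 14): (28, 46, -22), (-22, 42, 32), (32, 22, -32), (-32, 42, 22), (22, 46, -28), (-28, 66, 2), (2, 66, -28), (-28, 46, 22), (22, 42, -32), (-32, 22, 32), … (4 more)
river cycle of g (length 18): (28, 38, -28), (-28, 18, 38), (38, 58, -8), (-8, 54, 52), (52, 50, -10), (-10, 50, 52), (52, 54, -8), (-8, 58, 38), (38, 18, -28), (-28, 38, 28), … (8 more)
cycles differ ⇒ inequivalent

no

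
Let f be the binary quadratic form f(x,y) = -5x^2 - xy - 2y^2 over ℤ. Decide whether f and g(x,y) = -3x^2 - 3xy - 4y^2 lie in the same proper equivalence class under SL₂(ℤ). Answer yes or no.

D₁ = -39, D₂ = -39
f is negative-definite; reduce −f:
−f: flip: (5,1,2)→(2,-1,5)
−f: reduced (well bottom): (2,-1,5) with a≤c, −a<b≤a
flip sign back: reduced form of f is (-2,1,-5)
g is negative-definite; reduce −g:
−g: reduced (well bottom): (3,3,4) with a≤c, −a<b≤a
flip sign back: reduced form of g is (-3,-3,-4)
reduced forms (-2, 1, -5) vs (-3, -3, -4) ⇒ inequivalent

no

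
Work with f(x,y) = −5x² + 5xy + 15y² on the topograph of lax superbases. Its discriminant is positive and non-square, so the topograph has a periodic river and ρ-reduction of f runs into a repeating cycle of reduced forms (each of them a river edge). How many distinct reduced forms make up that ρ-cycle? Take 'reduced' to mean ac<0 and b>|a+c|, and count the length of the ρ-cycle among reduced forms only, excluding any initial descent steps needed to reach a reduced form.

D = 325, ⌊√D⌋ = 18
descent: ρ → (15,-5,-5)
descent: ρ → (-5,15,5)  [lands on river]
river: ρ → (5,15,-5)
ρ-cycle length = 2 (tail of 2 descent steps not counted)

2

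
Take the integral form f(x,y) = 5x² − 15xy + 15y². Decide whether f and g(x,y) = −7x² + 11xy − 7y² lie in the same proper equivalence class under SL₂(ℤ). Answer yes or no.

D₁ = -75, D₂ = -75
f: translate: b→5 (≡-15 mod 10), so (5,-15,15)→(5,5,5)
f: reduced (well bottom): (5,5,5) with a≤c, −a<b≤a
g is negative-definite; reduce −g:
−g: translate: b→3 (≡-11 mod 14), so (7,-11,7)→(7,3,3)
−g: flip: (7,3,3)→(3,-3,7)
−g: translate: b→3 (≡-3 mod 6), so (3,-3,7)→(3,3,7)
−g: reduced (well bottom): (3,3,7) with a≤c, −a<b≤a
flip sign back: reduced form of g is (-3,-3,-7)
reduced forms (5, 5, 5) vs (-3, -3, -7) ⇒ inequivalent

no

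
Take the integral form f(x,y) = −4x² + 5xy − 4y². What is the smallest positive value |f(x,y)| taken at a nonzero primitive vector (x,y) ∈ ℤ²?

translate: b→3 (≡-5 mod 8), so (4,-5,4)→(4,3,3)
flip: (4,3,3)→(3,-3,4)
translate: b→3 (≡-3 mod 6), so (3,-3,4)→(3,3,4)
reduced (well bottom): (3,3,4) with a≤c, −a<b≤a
well minimum |f| = |-3| = 3 (negative-definite)

3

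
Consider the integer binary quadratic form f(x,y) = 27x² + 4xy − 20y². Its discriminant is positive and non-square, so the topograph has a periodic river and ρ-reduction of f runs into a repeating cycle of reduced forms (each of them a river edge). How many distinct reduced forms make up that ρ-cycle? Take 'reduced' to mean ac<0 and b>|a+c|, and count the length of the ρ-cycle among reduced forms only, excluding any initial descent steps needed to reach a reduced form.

D = 2176, ⌊√D⌋ = 46
descent: ρ → (-20,36,11)  [lands on river]
river: ρ → (11,30,-29)
river: ρ → (-29,28,12)
river: ρ → (12,44,-5)
river: ρ → (-5,46,3)
river: ρ → (3,44,-20)
ρ-cycle length = 6 (tail of 1 descent step not counted)

6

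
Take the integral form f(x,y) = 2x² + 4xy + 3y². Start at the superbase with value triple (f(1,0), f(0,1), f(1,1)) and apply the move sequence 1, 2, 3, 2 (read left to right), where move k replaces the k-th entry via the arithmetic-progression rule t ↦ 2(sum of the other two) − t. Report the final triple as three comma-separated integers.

start (2,3,9) = (f(1,0),f(0,1),f(1,1))
replace slot 1: 2·(3+9) − 2 = 22 → (22,3,9)
replace slot 2: 2·(22+9) − 3 = 59 → (22,59,9)
replace slot 3: 2·(22+59) − 9 = 153 → (22,59,153)
replace slot 2: 2·(22+153) − 59 = 291 → (22,291,153)

22,291,153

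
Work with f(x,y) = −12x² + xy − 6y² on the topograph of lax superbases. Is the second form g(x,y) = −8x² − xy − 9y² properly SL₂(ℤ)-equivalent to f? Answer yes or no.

D₁ = -287, D₂ = -287
f is negative-definite; reduce −f:
−f: flip: (12,-1,6)→(6,1,12)
−f: reduced (well bottom): (6,1,12) with a≤c, −a<b≤a
flip sign back: reduced form of f is (-6,-1,-12)
g is negative-definite; reduce −g:
−g: reduced (well bottom): (8,1,9) with a≤c, −a<b≤a
flip sign back: reduced form of g is (-8,-1,-9)
reduced forms (-6, -1, -12) vs (-8, -1, -9) ⇒ inequivalent

no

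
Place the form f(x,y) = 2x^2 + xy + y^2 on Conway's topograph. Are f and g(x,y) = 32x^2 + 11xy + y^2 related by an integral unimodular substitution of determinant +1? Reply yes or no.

D₁ = -7, D₂ = -7
f: flip: (2,1,1)→(1,-1,2)
f: translate: b→1 (≡-1 mod 2), so (1,-1,2)→(1,1,2)
f: reduced (well bottom): (1,1,2) with a≤c, −a<b≤a
g: flip: (32,11,1)→(1,-11,32)
g: translate: b→1 (≡-11 mod 2), so (1,-11,32)→(1,1,2)
g: reduced (well bottom): (1,1,2) with a≤c, −a<b≤a
reduced forms (1, 1, 2) vs (1, 1, 2) ⇒ equivalent

yes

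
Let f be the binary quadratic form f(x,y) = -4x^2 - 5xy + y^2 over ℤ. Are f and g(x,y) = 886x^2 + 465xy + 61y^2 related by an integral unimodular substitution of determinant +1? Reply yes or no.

D₁ = 41, D₂ = 41
river cycle of f (length 10): (1, 5, -4), (-4, 3, 2), (2, 5, -2), (-2, 3, 4), (4, 5, -1), (-1, 5, 4), (4, 3, -2), (-2, 5, 2), (2, 3, -4), (-4, 5, 1)
river cycle of g (length 10): (2, 5, -2), (-2, 3, 4), (4, 5, -1), (-1, 5, 4), (4, 3, -2), (-2, 5, 2), (2, 3, -4), (-4, 5, 1), (1, 5, -4), (-4, 3, 2)
cycles coincide ⇒ equivalent

yes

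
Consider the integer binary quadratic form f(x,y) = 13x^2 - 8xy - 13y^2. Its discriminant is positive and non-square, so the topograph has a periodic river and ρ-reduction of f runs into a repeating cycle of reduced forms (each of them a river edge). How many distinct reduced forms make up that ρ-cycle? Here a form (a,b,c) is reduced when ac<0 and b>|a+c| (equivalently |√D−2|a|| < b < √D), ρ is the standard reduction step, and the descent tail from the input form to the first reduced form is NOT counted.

D = 740, ⌊√D⌋ = 27
descent: ρ → (-13,8,13)  [lands on river]
river: ρ → (13,18,-8)
river: ρ → (-8,14,17)
river: ρ → (17,20,-5)
river: ρ → (-5,20,17)
river: ρ → (17,14,-8)
river: ρ → (-8,18,13)
river: ρ → (13,8,-13)
river: ρ → (-13,18,8)
river: ρ → (8,14,-17)
river: ρ → (-17,20,5)
river: ρ → (5,20,-17)
river: ρ → (-17,14,8)
river: ρ → (8,18,-13)
ρ-cycle length = 14 (tail of 1 descent step not counted)

14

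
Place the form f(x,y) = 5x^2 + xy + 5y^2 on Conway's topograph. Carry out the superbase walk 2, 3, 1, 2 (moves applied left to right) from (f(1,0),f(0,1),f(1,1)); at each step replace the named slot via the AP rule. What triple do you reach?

start (5,5,11) = (f(1,0),f(0,1),f(1,1))
replace slot 2: 2·(5+11) − 5 = 27 → (5,27,11)
replace slot 3: 2·(5+27) − 11 = 53 → (5,27,53)
replace slot 1: 2·(27+53) − 5 = 155 → (155,27,53)
replace slot 2: 2·(155+53) − 27 = 389 → (155,389,53)

155,389,53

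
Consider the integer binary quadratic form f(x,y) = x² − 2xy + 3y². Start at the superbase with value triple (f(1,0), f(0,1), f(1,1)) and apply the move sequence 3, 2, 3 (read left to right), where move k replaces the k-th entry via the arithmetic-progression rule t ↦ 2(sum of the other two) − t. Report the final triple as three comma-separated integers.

start (1,3,2) = (f(1,0),f(0,1),f(1,1))
replace slot 3: 2·(1+3) − 2 = 6 → (1,3,6)
replace slot 2: 2·(1+6) − 3 = 11 → (1,11,6)
replace slot 3: 2·(1+11) − 6 = 18 → (1,11,18)

1,11,18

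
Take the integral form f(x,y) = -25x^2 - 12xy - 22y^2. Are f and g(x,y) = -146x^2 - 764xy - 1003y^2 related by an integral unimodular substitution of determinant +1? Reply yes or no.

D₁ = -2056, D₂ = -2056
f is negative-definite; reduce −f:
−f: flip: (25,12,22)→(22,-12,25)
−f: reduced (well bottom): (22,-12,25) with a≤c, −a<b≤a
flip sign back: reduced form of f is (-22,12,-25)
g is negative-definite; reduce −g:
−g: translate: b→-112 (≡764 mod 292), so (146,764,1003)→(146,-112,25)
−g: flip: (146,-112,25)→(25,112,146)
−g: translate: b→12 (≡112 mod 50), so (25,112,146)→(25,12,22)
−g: flip: (25,12,22)→(22,-12,25)
−g: reduced (well bottom): (22,-12,25) with a≤c, −a<b≤a
flip sign back: reduced form of g is (-22,12,-25)
reduced forms (-22, 12, -25) vs (-22, 12, -25) ⇒ equivalent

yes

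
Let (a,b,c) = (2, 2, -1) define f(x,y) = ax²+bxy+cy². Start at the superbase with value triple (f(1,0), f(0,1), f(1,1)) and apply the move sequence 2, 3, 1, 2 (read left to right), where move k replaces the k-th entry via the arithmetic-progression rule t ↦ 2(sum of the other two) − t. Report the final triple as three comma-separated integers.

start (2,-1,3) = (f(1,0),f(0,1),f(1,1))
replace slot 2: 2·(2+3) − (-1) = 11 → (2,11,3)
replace slot 3: 2·(2+11) − 3 = 23 → (2,11,23)
replace slot 1: 2·(11+23) − 2 = 66 → (66,11,23)
replace slot 2: 2·(66+23) − 11 = 167 → (66,167,23)

66,167,23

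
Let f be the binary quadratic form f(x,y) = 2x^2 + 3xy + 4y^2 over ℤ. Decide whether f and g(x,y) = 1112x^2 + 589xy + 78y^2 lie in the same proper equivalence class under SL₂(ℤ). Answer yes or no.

D₁ = -23, D₂ = -23
f: translate: b→-1 (≡3 mod 4), so (2,3,4)→(2,-1,3)
f: reduced (well bottom): (2,-1,3) with a≤c, −a<b≤a
g: flip: (1112,589,78)→(78,-589,1112)
g: translate: b→35 (≡-589 mod 156), so (78,-589,1112)→(78,35,4)
g: flip: (78,35,4)→(4,-35,78)
g: translate: b→-3 (≡-35 mod 8), so (4,-35,78)→(4,-3,2)
g: flip: (4,-3,2)→(2,3,4)
g: translate: b→-1 (≡3 mod 4), so (2,3,4)→(2,-1,3)
g: reduced (well bottom): (2,-1,3) with a≤c, −a<b≤a
reduced forms (2, -1, 3) vs (2, -1, 3) ⇒ equivalent

yes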